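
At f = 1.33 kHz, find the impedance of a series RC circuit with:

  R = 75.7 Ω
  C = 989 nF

Step 1 — Angular frequency: ω = 2π·f = 2π·1330 = 8357 rad/s.
Step 2 — Component impedances:
  R: Z = R = 75.7 Ω
  C: Z = 1/(jωC) = -j/(ω·C) = 0 - j121 Ω
Step 3 — Series combination: Z_total = R + C = 75.7 - j121 Ω = 142.7∠-58.0° Ω.

Z = 75.7 - j121 Ω = 142.7∠-58.0° Ω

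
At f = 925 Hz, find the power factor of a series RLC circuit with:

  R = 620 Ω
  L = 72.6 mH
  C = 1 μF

Step 1 — Angular frequency: ω = 2π·f = 2π·925 = 5812 rad/s.
Step 2 — Component impedances:
  R: Z = R = 620 Ω
  L: Z = jωL = j·5812·0.0726 = 0 + j421.9 Ω
  C: Z = 1/(jωC) = -j/(ω·C) = 0 - j172.1 Ω
Step 3 — Series combination: Z_total = R + L + C = 620 + j249.9 Ω = 668.5∠22.0° Ω.
Step 4 — Power factor: PF = cos(φ) = Re(Z)/|Z| = 620/668.46 = 0.9275.
Step 5 — Type: Im(Z) = 249.9 ⇒ lagging (phase φ = 22.0°).

PF = 0.9275 (lagging, φ = 22.0°)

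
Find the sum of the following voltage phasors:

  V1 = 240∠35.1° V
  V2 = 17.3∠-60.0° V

Step 1 — Convert each phasor to rectangular form:
  V1 = 240·(cos(35.1°) + j·sin(35.1°)) = 196.4 + j138 V
  V2 = 17.3·(cos(-60.0°) + j·sin(-60.0°)) = 8.65 - j14.98 V
Step 2 — Sum components: V_total = 205 + j123 V.
Step 3 — Convert to polar: |V_total| = 239.1 V, ∠V_total = 31.0°.

V_total = 239.1∠31.0° V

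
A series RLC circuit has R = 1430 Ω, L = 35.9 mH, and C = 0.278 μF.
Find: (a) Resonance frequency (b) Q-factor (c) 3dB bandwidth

Step 1 — Resonance condition Im(Z)=0 gives ω₀ = 1/√(LC).
Step 2 — ω₀ = 1/√(0.0359·2.78e-07) = 1.001e+04 rad/s.
Step 3 — f₀ = ω₀/(2π) = 1593 Hz.
Step 4 — Series Q: Q = ω₀L/R = 1.001e+04·0.0359/1430 = 0.2513.
Step 5 — 3dB bandwidth: Δω = ω₀/Q = 3.983e+04 rad/s; BW = Δω/(2π) = 6340 Hz.

(a) f₀ = 1593 Hz  (b) Q = 0.2513  (c) BW = 6340 Hz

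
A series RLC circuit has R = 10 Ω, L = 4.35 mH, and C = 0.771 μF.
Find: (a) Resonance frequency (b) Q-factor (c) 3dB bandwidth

Step 1 — Resonance condition Im(Z)=0 gives ω₀ = 1/√(LC).
Step 2 — ω₀ = 1/√(0.00435·7.71e-07) = 1.727e+04 rad/s.
Step 3 — f₀ = ω₀/(2π) = 2748 Hz.
Step 4 — Series Q: Q = ω₀L/R = 1.727e+04·0.00435/10 = 7.511.
Step 5 — 3dB bandwidth: Δω = ω₀/Q = 2299 rad/s; BW = Δω/(2π) = 365.9 Hz.

(a) f₀ = 2748 Hz  (b) Q = 7.511  (c) BW = 365.9 Hz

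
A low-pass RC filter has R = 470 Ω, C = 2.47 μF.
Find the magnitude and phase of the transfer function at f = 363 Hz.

Step 1 — Angular frequency: ω = 2π·363 = 2281 rad/s.
Step 2 — Transfer function: H(jω) = 1/(1 + jωRC).
Step 3 — Denominator: 1 + jωRC = 1 + j·2281·470·2.47e-06 = 1 + j2.648.
Step 4 — H = 0.1248 - j0.3305.
Step 5 — Magnitude: |H| = 0.3533 (-9.0 dB); phase: φ = -69.3°.

|H| = 0.3533 (-9.0 dB), φ = -69.3°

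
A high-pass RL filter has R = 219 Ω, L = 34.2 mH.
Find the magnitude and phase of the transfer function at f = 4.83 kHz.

Step 1 — Angular frequency: ω = 2π·4830 = 3.035e+04 rad/s.
Step 2 — Transfer function: H(jω) = jωL/(R + jωL).
Step 3 — Numerator jωL = j·1038; denominator R + jωL = 219 + j1038.
Step 4 — H = 0.9574 + j0.202.
Step 5 — Magnitude: |H| = 0.9785 (-0.2 dB); phase: φ = 11.9°.

|H| = 0.9785 (-0.2 dB), φ = 11.9°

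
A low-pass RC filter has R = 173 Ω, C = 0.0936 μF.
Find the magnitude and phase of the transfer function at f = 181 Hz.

Step 1 — Angular frequency: ω = 2π·181 = 1137 rad/s.
Step 2 — Transfer function: H(jω) = 1/(1 + jωRC).
Step 3 — Denominator: 1 + jωRC = 1 + j·1137·173·9.36e-08 = 1 + j0.01842.
Step 4 — H = 0.9997 - j0.01841.
Step 5 — Magnitude: |H| = 0.9998 (-0.0 dB); phase: φ = -1.1°.

|H| = 0.9998 (-0.0 dB), φ = -1.1°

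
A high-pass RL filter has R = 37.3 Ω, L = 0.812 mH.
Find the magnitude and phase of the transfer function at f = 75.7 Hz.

Step 1 — Angular frequency: ω = 2π·75.7 = 475.6 rad/s.
Step 2 — Transfer function: H(jω) = jωL/(R + jωL).
Step 3 — Numerator jωL = j·0.3862; denominator R + jωL = 37.3 + j0.3862.
Step 4 — H = 0.0001072 + j0.01035.
Step 5 — Magnitude: |H| = 0.01035 (-39.7 dB); phase: φ = 89.4°.

|H| = 0.01035 (-39.7 dB), φ = 89.4°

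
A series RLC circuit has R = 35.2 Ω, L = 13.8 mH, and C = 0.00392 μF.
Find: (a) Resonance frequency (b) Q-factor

Step 1 — Resonance condition Im(Z)=0 gives ω₀ = 1/√(LC).
Step 2 — ω₀ = 1/√(0.0138·3.92e-09) = 1.36e+05 rad/s.
Step 3 — f₀ = ω₀/(2π) = 2.164e+04 Hz.
Step 4 — Series Q: Q = ω₀L/R = 1.36e+05·0.0138/35.2 = 53.3.

(a) f₀ = 2.164e+04 Hz  (b) Q = 53.3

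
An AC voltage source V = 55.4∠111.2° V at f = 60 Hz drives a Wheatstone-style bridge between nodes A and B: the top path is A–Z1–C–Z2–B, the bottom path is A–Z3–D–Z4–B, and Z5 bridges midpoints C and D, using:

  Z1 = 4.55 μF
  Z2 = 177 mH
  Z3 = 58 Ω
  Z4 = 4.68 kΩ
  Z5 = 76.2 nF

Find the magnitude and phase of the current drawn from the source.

Step 1 — Angular frequency: ω = 2π·f = 2π·60 = 377 rad/s.
Step 2 — Component impedances:
  Z1: Z = 1/(jωC) = -j/(ω·C) = 0 - j583 Ω
  Z2: Z = jωL = j·377·0.177 = 0 + j66.73 Ω
  Z3: Z = R = 58 Ω
  Z4: Z = R = 4680 Ω
  Z5: Z = 1/(jωC) = -j/(ω·C) = 0 - j3.481e+04 Ω
Step 3 — Bridge requires nodal analysis (the Z5 bridge couples midpoints C and D, so the two paths cannot be reduced to a simple series/parallel combination). Setting node B to ground and injecting 1 A at node A, the 3-node admittance system at A, C, D solves to V_A = Z_AB = 53.62 - j501.1 Ω = 504∠-83.9° Ω.
Step 4 — Source phasor: V = 55.4∠111.2° V = -20.03 + j51.65 V.
Step 5 — Ohm's law: I = V / Z_total = (-20.03 + j51.65) / (53.62 - j501.1) = -0.1061 - j0.02862 A.
Step 6 — Convert to polar: |I| = 0.1099 A, ∠I = -164.9°.

I = 0.1099∠-164.9° A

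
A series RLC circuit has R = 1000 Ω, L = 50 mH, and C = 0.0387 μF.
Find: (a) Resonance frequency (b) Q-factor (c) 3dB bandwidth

Step 1 — Resonance: ω₀ = 1/√(LC) = 1/√(0.05·3.87e-08) = 2.273e+04 rad/s.
Step 2 — f₀ = ω₀/(2π) = 3618 Hz.
Step 3 — Series Q: Q = ω₀L/R = 2.273e+04·0.05/1000 = 1.137.
Step 4 — Bandwidth: Δω = ω₀/Q = 2e+04 rad/s; BW = Δω/(2π) = 3183 Hz.

(a) f₀ = 3618 Hz  (b) Q = 1.137  (c) BW = 3183 Hz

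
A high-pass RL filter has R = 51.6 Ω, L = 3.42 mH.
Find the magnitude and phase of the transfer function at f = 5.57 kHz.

Step 1 — Angular frequency: ω = 2π·5570 = 3.5e+04 rad/s.
Step 2 — Transfer function: H(jω) = jωL/(R + jωL).
Step 3 — Numerator jωL = j·119.7; denominator R + jωL = 51.6 + j119.7.
Step 4 — H = 0.8433 + j0.3635.
Step 5 — Magnitude: |H| = 0.9183 (-0.7 dB); phase: φ = 23.3°.

|H| = 0.9183 (-0.7 dB), φ = 23.3°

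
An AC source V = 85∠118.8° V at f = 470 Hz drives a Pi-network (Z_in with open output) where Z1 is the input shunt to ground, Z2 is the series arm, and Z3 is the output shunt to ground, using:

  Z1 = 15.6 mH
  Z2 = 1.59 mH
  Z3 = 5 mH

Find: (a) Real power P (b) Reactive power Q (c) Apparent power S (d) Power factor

Step 1 — Angular frequency: ω = 2π·f = 2π·470 = 2953 rad/s.
Step 2 — Component impedances:
  Z1: Z = jωL = j·2953·0.0156 = 0 + j46.07 Ω
  Z2: Z = jωL = j·2953·0.00159 = 0 + j4.695 Ω
  Z3: Z = jωL = j·2953·0.005 = 0 + j14.77 Ω
Step 3 — With open output, the series arm Z2 and the output shunt Z3 appear in series to ground: Z2 + Z3 = 0 + j19.46 Ω.
Step 4 — Parallel with input shunt Z1: Z_in = Z1 || (Z2 + Z3) = 0 + j13.68 Ω = 13.68∠90.0° Ω.
Step 5 — Source phasor: V = 85∠118.8° V = -40.95 + j74.49 V.
Step 6 — Current: I = V / Z = 5.444 + j2.993 A = 6.213∠28.8° A.
Step 7 — Complex power: S = V·I* = 0 + j528.1 VA.
Step 8 — Real power: P = Re(S) = 0 W.
Step 9 — Reactive power: Q = Im(S) = 528.1 VAR.
Step 10 — Apparent power: |S| = 528.1 VA.
Step 11 — Power factor: PF = P/|S| = 0 (lagging).

(a) P = 0 W  (b) Q = 528.1 VAR  (c) S = 528.1 VA  (d) PF = 0 (lagging)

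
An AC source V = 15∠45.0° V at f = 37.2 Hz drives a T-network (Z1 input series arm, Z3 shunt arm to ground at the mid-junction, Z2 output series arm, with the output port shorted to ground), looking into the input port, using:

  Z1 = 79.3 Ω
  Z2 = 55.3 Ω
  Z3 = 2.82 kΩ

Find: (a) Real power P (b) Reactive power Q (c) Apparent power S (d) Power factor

Step 1 — Angular frequency: ω = 2π·f = 2π·37.2 = 233.7 rad/s.
Step 2 — Component impedances:
  Z1: Z = R = 79.3 Ω
  Z2: Z = R = 55.3 Ω
  Z3: Z = R = 2820 Ω
Step 3 — With the output port shorted to ground, the output series arm Z2 runs from the junction to ground; the shunt arm Z3 also runs from the junction to ground. They appear in parallel: Z3 || Z2 = 54.24 Ω.
Step 4 — Series with input arm Z1: Z_in = Z1 + (Z3 || Z2) = 133.5 Ω = 133.5∠0.0° Ω.
Step 5 — Source phasor: V = 15∠45.0° V = 10.61 + j10.61 V.
Step 6 — Current: I = V / Z = 0.07943 + j0.07943 A = 0.1123∠45.0° A.
Step 7 — Complex power: S = V·I* = 1.685 VA.
Step 8 — Real power: P = Re(S) = 1.685 W.
Step 9 — Reactive power: Q = Im(S) = 0 VAR.
Step 10 — Apparent power: |S| = 1.685 VA.
Step 11 — Power factor: PF = P/|S| = 1 (unity).

(a) P = 1.685 W  (b) Q = 0 VAR  (c) S = 1.685 VA  (d) PF = 1 (unity)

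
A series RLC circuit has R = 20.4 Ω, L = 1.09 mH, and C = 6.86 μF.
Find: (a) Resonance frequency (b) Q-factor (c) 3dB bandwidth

Step 1 — Resonance: ω₀ = 1/√(LC) = 1/√(0.00109·6.86e-06) = 1.156e+04 rad/s.
Step 2 — f₀ = ω₀/(2π) = 1841 Hz.
Step 3 — Series Q: Q = ω₀L/R = 1.156e+04·0.00109/20.4 = 0.6179.
Step 4 — Bandwidth: Δω = ω₀/Q = 1.872e+04 rad/s; BW = Δω/(2π) = 2979 Hz.

(a) f₀ = 1841 Hz  (b) Q = 0.6179  (c) BW = 2979 Hz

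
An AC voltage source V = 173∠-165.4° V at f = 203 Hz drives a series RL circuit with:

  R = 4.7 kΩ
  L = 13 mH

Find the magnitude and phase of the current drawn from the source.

Step 1 — Angular frequency: ω = 2π·f = 2π·203 = 1275 rad/s.
Step 2 — Component impedances:
  R: Z = R = 4700 Ω
  L: Z = jωL = j·1275·0.013 = 0 + j16.58 Ω
Step 3 — Series combination: Z_total = R + L = 4700 + j16.58 Ω = 4700∠0.2° Ω.
Step 4 — Source phasor: V = 173∠-165.4° V = -167.4 - j43.61 V.
Step 5 — Ohm's law: I = V / Z_total = (-167.4 - j43.61) / (4700 + j16.58) = -0.03565 - j0.009153 A.
Step 6 — Convert to polar: |I| = 0.03681 A, ∠I = -165.6°.

I = 0.03681∠-165.6° A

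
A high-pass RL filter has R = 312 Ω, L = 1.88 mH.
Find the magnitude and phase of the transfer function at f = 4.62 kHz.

Step 1 — Angular frequency: ω = 2π·4620 = 2.903e+04 rad/s.
Step 2 — Transfer function: H(jω) = jωL/(R + jωL).
Step 3 — Numerator jωL = j·54.57; denominator R + jωL = 312 + j54.57.
Step 4 — H = 0.02969 + j0.1697.
Step 5 — Magnitude: |H| = 0.1723 (-15.3 dB); phase: φ = 80.1°.

|H| = 0.1723 (-15.3 dB), φ = 80.1°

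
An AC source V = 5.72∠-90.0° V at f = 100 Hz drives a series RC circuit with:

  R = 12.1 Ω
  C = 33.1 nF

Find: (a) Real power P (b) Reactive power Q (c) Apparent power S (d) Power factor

Step 1 — Angular frequency: ω = 2π·f = 2π·100 = 628.3 rad/s.
Step 2 — Component impedances:
  R: Z = R = 12.1 Ω
  C: Z = 1/(jωC) = -j/(ω·C) = 0 - j4.808e+04 Ω
Step 3 — Series combination: Z_total = R + C = 12.1 - j4.808e+04 Ω = 4.808e+04∠-90.0° Ω.
Step 4 — Source phasor: V = 5.72∠-90.0° V = 0 - j5.72 V.
Step 5 — Current: I = V / Z = 0.000119 - j2.994e-08 A = 0.000119∠-0.0° A.
Step 6 — Complex power: S = V·I* = 1.712e-07 - j0.0006805 VA.
Step 7 — Real power: P = Re(S) = 1.712e-07 W.
Step 8 — Reactive power: Q = Im(S) = -0.0006805 VAR.
Step 9 — Apparent power: |S| = 0.0006805 VA.
Step 10 — Power factor: PF = P/|S| = 0.0002516 (leading).

(a) P = 1.712e-07 W  (b) Q = -0.0006805 VAR  (c) S = 0.0006805 VA  (d) PF = 0.0002516 (leading)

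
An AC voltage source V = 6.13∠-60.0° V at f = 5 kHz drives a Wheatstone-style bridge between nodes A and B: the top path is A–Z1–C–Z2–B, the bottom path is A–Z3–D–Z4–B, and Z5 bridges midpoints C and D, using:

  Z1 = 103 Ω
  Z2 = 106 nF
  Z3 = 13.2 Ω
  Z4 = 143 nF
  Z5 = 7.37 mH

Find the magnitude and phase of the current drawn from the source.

Step 1 — Angular frequency: ω = 2π·f = 2π·5000 = 3.142e+04 rad/s.
Step 2 — Component impedances:
  Z1: Z = R = 103 Ω
  Z2: Z = 1/(jωC) = -j/(ω·C) = 0 - j300.3 Ω
  Z3: Z = R = 13.2 Ω
  Z4: Z = 1/(jωC) = -j/(ω·C) = 0 - j222.6 Ω
  Z5: Z = jωL = j·3.142e+04·0.00737 = 0 + j231.5 Ω
Step 3 — Bridge requires nodal analysis (the Z5 bridge couples midpoints C and D, so the two paths cannot be reduced to a simple series/parallel combination). Setting node B to ground and injecting 1 A at node A, the 3-node admittance system at A, C, D solves to V_A = Z_AB = 22.2 - j124.9 Ω = 126.9∠-79.9° Ω.
Step 4 — Source phasor: V = 6.13∠-60.0° V = 3.065 - j5.309 V.
Step 5 — Ohm's law: I = V / Z_total = (3.065 - j5.309) / (22.2 - j124.9) = 0.04543 + j0.01647 A.
Step 6 — Convert to polar: |I| = 0.04832 A, ∠I = 19.9°.

I = 0.04832∠19.9° A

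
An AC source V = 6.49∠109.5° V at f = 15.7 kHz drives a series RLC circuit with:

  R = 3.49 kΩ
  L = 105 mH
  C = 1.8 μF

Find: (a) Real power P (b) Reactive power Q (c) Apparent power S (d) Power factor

Step 1 — Angular frequency: ω = 2π·f = 2π·1.57e+04 = 9.865e+04 rad/s.
Step 2 — Component impedances:
  R: Z = R = 3490 Ω
  L: Z = jωL = j·9.865e+04·0.105 = 0 + j1.036e+04 Ω
  C: Z = 1/(jωC) = -j/(ω·C) = 0 - j5.632 Ω
Step 3 — Series combination: Z_total = R + L + C = 3490 + j1.035e+04 Ω = 1.092e+04∠71.4° Ω.
Step 4 — Source phasor: V = 6.49∠109.5° V = -2.166 + j6.118 V.
Step 5 — Current: I = V / Z = 0.0004673 + j0.0003668 A = 0.0005941∠38.1° A.
Step 6 — Complex power: S = V·I* = 0.001232 + j0.003653 VA.
Step 7 — Real power: P = Re(S) = 0.001232 W.
Step 8 — Reactive power: Q = Im(S) = 0.003653 VAR.
Step 9 — Apparent power: |S| = 0.003856 VA.
Step 10 — Power factor: PF = P/|S| = 0.3195 (lagging).

(a) P = 0.001232 W  (b) Q = 0.003653 VAR  (c) S = 0.003856 VA  (d) PF = 0.3195 (lagging)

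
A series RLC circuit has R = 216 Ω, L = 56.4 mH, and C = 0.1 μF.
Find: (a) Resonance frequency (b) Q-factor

Step 1 — Resonance condition Im(Z)=0 gives ω₀ = 1/√(LC).
Step 2 — ω₀ = 1/√(0.0564·1e-07) = 1.332e+04 rad/s.
Step 3 — f₀ = ω₀/(2π) = 2119 Hz.
Step 4 — Series Q: Q = ω₀L/R = 1.332e+04·0.0564/216 = 3.477.

(a) f₀ = 2119 Hz  (b) Q = 3.477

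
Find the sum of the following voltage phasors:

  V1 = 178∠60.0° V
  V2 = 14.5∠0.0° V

Step 1 — Convert each phasor to rectangular form:
  V1 = 178·(cos(60.0°) + j·sin(60.0°)) = 89 + j154.2 V
  V2 = 14.5·(cos(0.0°) + j·sin(0.0°)) = 14.5 V
Step 2 — Sum components: V_total = 103.5 + j154.2 V.
Step 3 — Convert to polar: |V_total| = 185.7 V, ∠V_total = 56.1°.

V_total = 185.7∠56.1° V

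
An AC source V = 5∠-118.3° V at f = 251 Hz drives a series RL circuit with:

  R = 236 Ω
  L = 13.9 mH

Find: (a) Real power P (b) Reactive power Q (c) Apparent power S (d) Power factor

Step 1 — Angular frequency: ω = 2π·f = 2π·251 = 1577 rad/s.
Step 2 — Component impedances:
  R: Z = R = 236 Ω
  L: Z = jωL = j·1577·0.0139 = 0 + j21.92 Ω
Step 3 — Series combination: Z_total = R + L = 236 + j21.92 Ω = 237∠5.3° Ω.
Step 4 — Source phasor: V = 5∠-118.3° V = -2.37 - j4.402 V.
Step 5 — Current: I = V / Z = -0.01168 - j0.01757 A = 0.0211∠-123.6° A.
Step 6 — Complex power: S = V·I* = 0.105 + j0.009756 VA.
Step 7 — Real power: P = Re(S) = 0.105 W.
Step 8 — Reactive power: Q = Im(S) = 0.009756 VAR.
Step 9 — Apparent power: |S| = 0.1055 VA.
Step 10 — Power factor: PF = P/|S| = 0.9957 (lagging).

(a) P = 0.105 W  (b) Q = 0.009756 VAR  (c) S = 0.1055 VA  (d) PF = 0.9957 (lagging)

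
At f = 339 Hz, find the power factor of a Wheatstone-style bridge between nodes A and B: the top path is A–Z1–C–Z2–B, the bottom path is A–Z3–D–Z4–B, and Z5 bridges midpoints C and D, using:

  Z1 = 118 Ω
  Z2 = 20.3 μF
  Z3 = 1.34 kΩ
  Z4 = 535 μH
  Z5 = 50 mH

Step 1 — Angular frequency: ω = 2π·f = 2π·339 = 2130 rad/s.
Step 2 — Component impedances:
  Z1: Z = R = 118 Ω
  Z2: Z = 1/(jωC) = -j/(ω·C) = 0 - j23.13 Ω
  Z3: Z = R = 1340 Ω
  Z4: Z = jωL = j·2130·0.000535 = 0 + j1.14 Ω
  Z5: Z = jωL = j·2130·0.05 = 0 + j106.5 Ω
Step 3 — Bridge requires nodal analysis (the Z5 bridge couples midpoints C and D, so the two paths cannot be reduced to a simple series/parallel combination). Setting node B to ground and injecting 1 A at node A, the 3-node admittance system at A, C, D solves to V_A = Z_AB = 108.9 - j24.91 Ω = 111.8∠-12.9° Ω.
Step 4 — Power factor: PF = cos(φ) = Re(Z)/|Z| = 108.946/111.758 = 0.9748.
Step 5 — Type: Im(Z) = -24.91 ⇒ leading (phase φ = -12.9°).

PF = 0.9748 (leading, φ = -12.9°)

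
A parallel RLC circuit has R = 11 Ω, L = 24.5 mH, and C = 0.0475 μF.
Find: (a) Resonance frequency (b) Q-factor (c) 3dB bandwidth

Step 1 — Resonance: ω₀ = 1/√(LC) = 1/√(0.0245·4.75e-08) = 2.931e+04 rad/s.
Step 2 — f₀ = ω₀/(2π) = 4665 Hz.
Step 3 — Parallel Q: Q = R/(ω₀L) = 11/(2.931e+04·0.0245) = 0.01532.
Step 4 — Bandwidth: Δω = ω₀/Q = 1.914e+06 rad/s; BW = Δω/(2π) = 3.046e+05 Hz.

(a) f₀ = 4665 Hz  (b) Q = 0.01532  (c) BW = 3.046e+05 Hz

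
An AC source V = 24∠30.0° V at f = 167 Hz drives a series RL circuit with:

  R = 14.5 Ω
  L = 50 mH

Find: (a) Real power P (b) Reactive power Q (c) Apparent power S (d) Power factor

Step 1 — Angular frequency: ω = 2π·f = 2π·167 = 1049 rad/s.
Step 2 — Component impedances:
  R: Z = R = 14.5 Ω
  L: Z = jωL = j·1049·0.05 = 0 + j52.46 Ω
Step 3 — Series combination: Z_total = R + L = 14.5 + j52.46 Ω = 54.43∠74.6° Ω.
Step 4 — Source phasor: V = 24∠30.0° V = 20.78 + j12 V.
Step 5 — Current: I = V / Z = 0.3142 - j0.3093 A = 0.4409∠-44.6° A.
Step 6 — Complex power: S = V·I* = 2.819 + j10.2 VA.
Step 7 — Real power: P = Re(S) = 2.819 W.
Step 8 — Reactive power: Q = Im(S) = 10.2 VAR.
Step 9 — Apparent power: |S| = 10.58 VA.
Step 10 — Power factor: PF = P/|S| = 0.2664 (lagging).

(a) P = 2.819 W  (b) Q = 10.2 VAR  (c) S = 10.58 VA  (d) PF = 0.2664 (lagging)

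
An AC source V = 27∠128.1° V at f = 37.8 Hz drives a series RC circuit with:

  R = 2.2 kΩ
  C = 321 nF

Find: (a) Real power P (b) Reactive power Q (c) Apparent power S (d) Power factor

Step 1 — Angular frequency: ω = 2π·f = 2π·37.8 = 237.5 rad/s.
Step 2 — Component impedances:
  R: Z = R = 2200 Ω
  C: Z = 1/(jωC) = -j/(ω·C) = 0 - j1.312e+04 Ω
Step 3 — Series combination: Z_total = R + C = 2200 - j1.312e+04 Ω = 1.33e+04∠-80.5° Ω.
Step 4 — Source phasor: V = 27∠128.1° V = -16.66 + j21.25 V.
Step 5 — Current: I = V / Z = -0.001783 - j0.0009711 A = 0.00203∠-151.4° A.
Step 6 — Complex power: S = V·I* = 0.009067 - j0.05406 VA.
Step 7 — Real power: P = Re(S) = 0.009067 W.
Step 8 — Reactive power: Q = Im(S) = -0.05406 VAR.
Step 9 — Apparent power: |S| = 0.05481 VA.
Step 10 — Power factor: PF = P/|S| = 0.1654 (leading).

(a) P = 0.009067 W  (b) Q = -0.05406 VAR  (c) S = 0.05481 VA  (d) PF = 0.1654 (leading)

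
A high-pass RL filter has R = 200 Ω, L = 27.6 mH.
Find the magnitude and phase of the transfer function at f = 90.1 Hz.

Step 1 — Angular frequency: ω = 2π·90.1 = 566.1 rad/s.
Step 2 — Transfer function: H(jω) = jωL/(R + jωL).
Step 3 — Numerator jωL = j·15.62; denominator R + jωL = 200 + j15.62.
Step 4 — H = 0.006066 + j0.07765.
Step 5 — Magnitude: |H| = 0.07789 (-22.2 dB); phase: φ = 85.5°.

|H| = 0.07789 (-22.2 dB), φ = 85.5°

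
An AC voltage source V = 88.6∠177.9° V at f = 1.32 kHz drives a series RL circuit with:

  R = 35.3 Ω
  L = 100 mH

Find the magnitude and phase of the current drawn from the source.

Step 1 — Angular frequency: ω = 2π·f = 2π·1320 = 8294 rad/s.
Step 2 — Component impedances:
  R: Z = R = 35.3 Ω
  L: Z = jωL = j·8294·0.1 = 0 + j829.4 Ω
Step 3 — Series combination: Z_total = R + L = 35.3 + j829.4 Ω = 830.1∠87.6° Ω.
Step 4 — Source phasor: V = 88.6∠177.9° V = -88.54 + j3.247 V.
Step 5 — Ohm's law: I = V / Z_total = (-88.54 + j3.247) / (35.3 + j829.4) = -0.000628 + j0.1067 A.
Step 6 — Convert to polar: |I| = 0.1067 A, ∠I = 90.3°.

I = 0.1067∠90.3° A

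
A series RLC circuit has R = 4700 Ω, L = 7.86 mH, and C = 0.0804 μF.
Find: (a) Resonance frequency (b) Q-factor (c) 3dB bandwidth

Step 1 — Resonance: ω₀ = 1/√(LC) = 1/√(0.00786·8.04e-08) = 3.978e+04 rad/s.
Step 2 — f₀ = ω₀/(2π) = 6331 Hz.
Step 3 — Series Q: Q = ω₀L/R = 3.978e+04·0.00786/4700 = 0.06653.
Step 4 — Bandwidth: Δω = ω₀/Q = 5.98e+05 rad/s; BW = Δω/(2π) = 9.517e+04 Hz.

(a) f₀ = 6331 Hz  (b) Q = 0.06653  (c) BW = 9.517e+04 Hz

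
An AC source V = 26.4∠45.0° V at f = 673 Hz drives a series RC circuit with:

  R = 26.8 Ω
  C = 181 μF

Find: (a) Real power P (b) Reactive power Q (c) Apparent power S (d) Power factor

Step 1 — Angular frequency: ω = 2π·f = 2π·673 = 4229 rad/s.
Step 2 — Component impedances:
  R: Z = R = 26.8 Ω
  C: Z = 1/(jωC) = -j/(ω·C) = 0 - j1.307 Ω
Step 3 — Series combination: Z_total = R + C = 26.8 - j1.307 Ω = 26.83∠-2.8° Ω.
Step 4 — Source phasor: V = 26.4∠45.0° V = 18.67 + j18.67 V.
Step 5 — Current: I = V / Z = 0.661 + j0.7288 A = 0.9839∠47.8° A.
Step 6 — Complex power: S = V·I* = 25.94 - j1.265 VA.
Step 7 — Real power: P = Re(S) = 25.94 W.
Step 8 — Reactive power: Q = Im(S) = -1.265 VAR.
Step 9 — Apparent power: |S| = 25.98 VA.
Step 10 — Power factor: PF = P/|S| = 0.9988 (leading).

(a) P = 25.94 W  (b) Q = -1.265 VAR  (c) S = 25.98 VA  (d) PF = 0.9988 (leading)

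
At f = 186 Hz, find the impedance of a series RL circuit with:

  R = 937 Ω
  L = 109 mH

Step 1 — Angular frequency: ω = 2π·f = 2π·186 = 1169 rad/s.
Step 2 — Component impedances:
  R: Z = R = 937 Ω
  L: Z = jωL = j·1169·0.109 = 0 + j127.4 Ω
Step 3 — Series combination: Z_total = R + L = 937 + j127.4 Ω = 945.6∠7.7° Ω.

Z = 937 + j127.4 Ω = 945.6∠7.7° Ω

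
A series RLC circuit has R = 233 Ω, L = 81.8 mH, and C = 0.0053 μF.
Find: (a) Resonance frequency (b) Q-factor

Step 1 — Resonance condition Im(Z)=0 gives ω₀ = 1/√(LC).
Step 2 — ω₀ = 1/√(0.0818·5.3e-09) = 4.803e+04 rad/s.
Step 3 — f₀ = ω₀/(2π) = 7644 Hz.
Step 4 — Series Q: Q = ω₀L/R = 4.803e+04·0.0818/233 = 16.86.

(a) f₀ = 7644 Hz  (b) Q = 16.86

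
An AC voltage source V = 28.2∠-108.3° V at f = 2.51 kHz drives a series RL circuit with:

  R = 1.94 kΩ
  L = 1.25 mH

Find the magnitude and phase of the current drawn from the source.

Step 1 — Angular frequency: ω = 2π·f = 2π·2510 = 1.577e+04 rad/s.
Step 2 — Component impedances:
  R: Z = R = 1940 Ω
  L: Z = jωL = j·1.577e+04·0.00125 = 0 + j19.71 Ω
Step 3 — Series combination: Z_total = R + L = 1940 + j19.71 Ω = 1940∠0.6° Ω.
Step 4 — Source phasor: V = 28.2∠-108.3° V = -8.855 - j26.77 V.
Step 5 — Ohm's law: I = V / Z_total = (-8.855 - j26.77) / (1940 + j19.71) = -0.004704 - j0.01375 A.
Step 6 — Convert to polar: |I| = 0.01454 A, ∠I = -108.9°.

I = 0.01454∠-108.9° A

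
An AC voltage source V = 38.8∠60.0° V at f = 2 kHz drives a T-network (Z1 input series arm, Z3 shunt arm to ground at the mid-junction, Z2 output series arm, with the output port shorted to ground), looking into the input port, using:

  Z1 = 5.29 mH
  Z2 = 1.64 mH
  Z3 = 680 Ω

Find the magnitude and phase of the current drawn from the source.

Step 1 — Angular frequency: ω = 2π·f = 2π·2000 = 1.257e+04 rad/s.
Step 2 — Component impedances:
  Z1: Z = jωL = j·1.257e+04·0.00529 = 0 + j66.48 Ω
  Z2: Z = jωL = j·1.257e+04·0.00164 = 0 + j20.61 Ω
  Z3: Z = R = 680 Ω
Step 3 — With the output port shorted to ground, the output series arm Z2 runs from the junction to ground; the shunt arm Z3 also runs from the junction to ground. They appear in parallel: Z3 || Z2 = 0.624 + j20.59 Ω.
Step 4 — Series with input arm Z1: Z_in = Z1 + (Z3 || Z2) = 0.624 + j87.07 Ω = 87.07∠89.6° Ω.
Step 5 — Source phasor: V = 38.8∠60.0° V = 19.4 + j33.6 V.
Step 6 — Ohm's law: I = V / Z_total = (19.4 + j33.6) / (0.624 + j87.07) = 0.3875 - j0.22 A.
Step 7 — Convert to polar: |I| = 0.4456 A, ∠I = -29.6°.

I = 0.4456∠-29.6° A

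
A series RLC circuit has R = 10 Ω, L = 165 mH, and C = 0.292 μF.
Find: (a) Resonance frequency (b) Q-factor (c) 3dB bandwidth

Step 1 — Resonance: ω₀ = 1/√(LC) = 1/√(0.165·2.92e-07) = 4556 rad/s.
Step 2 — f₀ = ω₀/(2π) = 725.1 Hz.
Step 3 — Series Q: Q = ω₀L/R = 4556·0.165/10 = 75.17.
Step 4 — Bandwidth: Δω = ω₀/Q = 60.61 rad/s; BW = Δω/(2π) = 9.646 Hz.

(a) f₀ = 725.1 Hz  (b) Q = 75.17  (c) BW = 9.646 Hz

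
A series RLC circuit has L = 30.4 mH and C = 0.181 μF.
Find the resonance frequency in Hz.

Step 1 — Resonance condition Im(Z)=0 gives ω₀ = 1/√(LC).
Step 2 — ω₀ = 1/√(0.0304·1.81e-07) = 1.348e+04 rad/s.
Step 3 — f₀ = ω₀/(2π) = 2146 Hz.

f₀ = 2146 Hz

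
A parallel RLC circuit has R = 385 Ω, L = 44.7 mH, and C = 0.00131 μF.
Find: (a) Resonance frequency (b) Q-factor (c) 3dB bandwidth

Step 1 — Resonance: ω₀ = 1/√(LC) = 1/√(0.0447·1.31e-09) = 1.307e+05 rad/s.
Step 2 — f₀ = ω₀/(2π) = 2.08e+04 Hz.
Step 3 — Parallel Q: Q = R/(ω₀L) = 385/(1.307e+05·0.0447) = 0.06591.
Step 4 — Bandwidth: Δω = ω₀/Q = 1.983e+06 rad/s; BW = Δω/(2π) = 3.156e+05 Hz.

(a) f₀ = 2.08e+04 Hz  (b) Q = 0.06591  (c) BW = 3.156e+05 Hz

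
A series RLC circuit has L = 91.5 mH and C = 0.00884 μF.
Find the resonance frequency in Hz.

Step 1 — Resonance condition Im(Z)=0 gives ω₀ = 1/√(LC).
Step 2 — ω₀ = 1/√(0.0915·8.84e-09) = 3.516e+04 rad/s.
Step 3 — f₀ = ω₀/(2π) = 5596 Hz.

f₀ = 5596 Hz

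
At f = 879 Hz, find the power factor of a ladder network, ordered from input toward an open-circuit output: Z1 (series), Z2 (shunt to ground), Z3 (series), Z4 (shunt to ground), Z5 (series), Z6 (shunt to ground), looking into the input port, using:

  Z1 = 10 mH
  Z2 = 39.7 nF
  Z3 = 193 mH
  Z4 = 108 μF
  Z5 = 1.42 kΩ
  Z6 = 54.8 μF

Step 1 — Angular frequency: ω = 2π·f = 2π·879 = 5523 rad/s.
Step 2 — Component impedances:
  Z1: Z = jωL = j·5523·0.01 = 0 + j55.23 Ω
  Z2: Z = 1/(jωC) = -j/(ω·C) = 0 - j4561 Ω
  Z3: Z = jωL = j·5523·0.193 = 0 + j1066 Ω
  Z4: Z = 1/(jωC) = -j/(ω·C) = 0 - j1.677 Ω
  Z5: Z = R = 1420 Ω
  Z6: Z = 1/(jωC) = -j/(ω·C) = 0 - j3.304 Ω
Step 3 — Ladder network (open output): work backward from the far end, alternating series and parallel combinations. Z_in = 0.003368 + j1443 Ω = 1443∠90.0° Ω.
Step 4 — Power factor: PF = cos(φ) = Re(Z)/|Z| = 0.0033676/1443.4 = 2.333e-06.
Step 5 — Type: Im(Z) = 1443 ⇒ lagging (phase φ = 90.0°).

PF = 2.333e-06 (lagging, φ = 90.0°)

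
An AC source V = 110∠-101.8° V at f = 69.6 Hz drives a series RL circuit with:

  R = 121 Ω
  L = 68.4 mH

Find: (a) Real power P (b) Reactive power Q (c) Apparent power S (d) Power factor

Step 1 — Angular frequency: ω = 2π·f = 2π·69.6 = 437.3 rad/s.
Step 2 — Component impedances:
  R: Z = R = 121 Ω
  L: Z = jωL = j·437.3·0.0684 = 0 + j29.91 Ω
Step 3 — Series combination: Z_total = R + L = 121 + j29.91 Ω = 124.6∠13.9° Ω.
Step 4 — Source phasor: V = 110∠-101.8° V = -22.49 - j107.7 V.
Step 5 — Current: I = V / Z = -0.3825 - j0.7953 A = 0.8825∠-115.7° A.
Step 6 — Complex power: S = V·I* = 94.24 + j23.3 VA.
Step 7 — Real power: P = Re(S) = 94.24 W.
Step 8 — Reactive power: Q = Im(S) = 23.3 VAR.
Step 9 — Apparent power: |S| = 97.08 VA.
Step 10 — Power factor: PF = P/|S| = 0.9708 (lagging).

(a) P = 94.24 W  (b) Q = 23.3 VAR  (c) S = 97.08 VA  (d) PF = 0.9708 (lagging)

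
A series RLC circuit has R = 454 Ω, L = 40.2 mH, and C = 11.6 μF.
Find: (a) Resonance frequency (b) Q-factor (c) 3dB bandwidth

Step 1 — Resonance: ω₀ = 1/√(LC) = 1/√(0.0402·1.16e-05) = 1464 rad/s.
Step 2 — f₀ = ω₀/(2π) = 233.1 Hz.
Step 3 — Series Q: Q = ω₀L/R = 1464·0.0402/454 = 0.1297.
Step 4 — Bandwidth: Δω = ω₀/Q = 1.129e+04 rad/s; BW = Δω/(2π) = 1797 Hz.

(a) f₀ = 233.1 Hz  (b) Q = 0.1297  (c) BW = 1797 Hz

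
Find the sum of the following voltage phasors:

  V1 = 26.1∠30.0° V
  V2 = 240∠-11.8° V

Step 1 — Convert each phasor to rectangular form:
  V1 = 26.1·(cos(30.0°) + j·sin(30.0°)) = 22.6 + j13.05 V
  V2 = 240·(cos(-11.8°) + j·sin(-11.8°)) = 234.9 - j49.08 V
Step 2 — Sum components: V_total = 257.5 - j36.03 V.
Step 3 — Convert to polar: |V_total| = 260 V, ∠V_total = -8.0°.

V_total = 260∠-8.0° V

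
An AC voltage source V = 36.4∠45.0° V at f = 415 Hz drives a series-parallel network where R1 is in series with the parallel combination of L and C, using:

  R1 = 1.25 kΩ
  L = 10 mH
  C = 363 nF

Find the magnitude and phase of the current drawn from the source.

Step 1 — Angular frequency: ω = 2π·f = 2π·415 = 2608 rad/s.
Step 2 — Component impedances:
  R1: Z = R = 1250 Ω
  L: Z = jωL = j·2608·0.01 = 0 + j26.08 Ω
  C: Z = 1/(jωC) = -j/(ω·C) = 0 - j1056 Ω
Step 3 — Parallel branch: L || C = 1/(1/L + 1/C) = 0 + j26.74 Ω.
Step 4 — Series with R1: Z_total = R1 + (L || C) = 1250 + j26.74 Ω = 1250∠1.2° Ω.
Step 5 — Source phasor: V = 36.4∠45.0° V = 25.74 + j25.74 V.
Step 6 — Ohm's law: I = V / Z_total = (25.74 + j25.74) / (1250 + j26.74) = 0.02102 + j0.02014 A.
Step 7 — Convert to polar: |I| = 0.02911 A, ∠I = 43.8°.

I = 0.02911∠43.8° A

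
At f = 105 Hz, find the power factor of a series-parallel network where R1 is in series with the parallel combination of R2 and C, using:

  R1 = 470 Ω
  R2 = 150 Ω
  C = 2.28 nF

Step 1 — Angular frequency: ω = 2π·f = 2π·105 = 659.7 rad/s.
Step 2 — Component impedances:
  R1: Z = R = 470 Ω
  R2: Z = R = 150 Ω
  C: Z = 1/(jωC) = -j/(ω·C) = 0 - j6.648e+05 Ω
Step 3 — Parallel branch: R2 || C = 1/(1/R2 + 1/C) = 150 - j0.03384 Ω.
Step 4 — Series with R1: Z_total = R1 + (R2 || C) = 620 - j0.03384 Ω = 620∠-0.0° Ω.
Step 5 — Power factor: PF = cos(φ) = Re(Z)/|Z| = 620/620 = 1.
Step 6 — Type: Im(Z) = -0.03384 ⇒ leading (phase φ = -0.0°).

PF = 1 (leading, φ = -0.0°)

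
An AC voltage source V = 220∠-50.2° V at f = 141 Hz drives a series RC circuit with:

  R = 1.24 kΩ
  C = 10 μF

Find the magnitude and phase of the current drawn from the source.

Step 1 — Angular frequency: ω = 2π·f = 2π·141 = 885.9 rad/s.
Step 2 — Component impedances:
  R: Z = R = 1240 Ω
  C: Z = 1/(jωC) = -j/(ω·C) = 0 - j112.9 Ω
Step 3 — Series combination: Z_total = R + C = 1240 - j112.9 Ω = 1245∠-5.2° Ω.
Step 4 — Source phasor: V = 220∠-50.2° V = 140.8 - j169 V.
Step 5 — Ohm's law: I = V / Z_total = (140.8 - j169) / (1240 - j112.9) = 0.1249 - j0.1249 A.
Step 6 — Convert to polar: |I| = 0.1767 A, ∠I = -45.0°.

I = 0.1767∠-45.0° A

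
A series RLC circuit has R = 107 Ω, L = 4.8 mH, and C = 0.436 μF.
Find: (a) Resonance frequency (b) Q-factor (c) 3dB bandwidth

Step 1 — Resonance condition Im(Z)=0 gives ω₀ = 1/√(LC).
Step 2 — ω₀ = 1/√(0.0048·4.36e-07) = 2.186e+04 rad/s.
Step 3 — f₀ = ω₀/(2π) = 3479 Hz.
Step 4 — Series Q: Q = ω₀L/R = 2.186e+04·0.0048/107 = 0.9806.
Step 5 — 3dB bandwidth: Δω = ω₀/Q = 2.229e+04 rad/s; BW = Δω/(2π) = 3548 Hz.

(a) f₀ = 3479 Hz  (b) Q = 0.9806  (c) BW = 3548 Hz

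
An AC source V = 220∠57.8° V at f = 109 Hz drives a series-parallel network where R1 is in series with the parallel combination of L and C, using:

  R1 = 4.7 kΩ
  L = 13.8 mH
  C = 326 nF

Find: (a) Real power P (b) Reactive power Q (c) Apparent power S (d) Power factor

Step 1 — Angular frequency: ω = 2π·f = 2π·109 = 684.9 rad/s.
Step 2 — Component impedances:
  R1: Z = R = 4700 Ω
  L: Z = jωL = j·684.9·0.0138 = 0 + j9.451 Ω
  C: Z = 1/(jωC) = -j/(ω·C) = 0 - j4479 Ω
Step 3 — Parallel branch: L || C = 1/(1/L + 1/C) = 0 + j9.471 Ω.
Step 4 — Series with R1: Z_total = R1 + (L || C) = 4700 + j9.471 Ω = 4700∠0.1° Ω.
Step 5 — Source phasor: V = 220∠57.8° V = 117.2 + j186.2 V.
Step 6 — Current: I = V / Z = 0.02502 + j0.03956 A = 0.04681∠57.7° A.
Step 7 — Complex power: S = V·I* = 10.3 + j0.02075 VA.
Step 8 — Real power: P = Re(S) = 10.3 W.
Step 9 — Reactive power: Q = Im(S) = 0.02075 VAR.
Step 10 — Apparent power: |S| = 10.3 VA.
Step 11 — Power factor: PF = P/|S| = 1 (lagging).

(a) P = 10.3 W  (b) Q = 0.02075 VAR  (c) S = 10.3 VA  (d) PF = 1 (lagging)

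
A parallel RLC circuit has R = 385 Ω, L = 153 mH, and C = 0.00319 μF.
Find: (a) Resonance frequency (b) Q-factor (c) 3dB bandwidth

Step 1 — Resonance: ω₀ = 1/√(LC) = 1/√(0.153·3.19e-09) = 4.526e+04 rad/s.
Step 2 — f₀ = ω₀/(2π) = 7204 Hz.
Step 3 — Parallel Q: Q = R/(ω₀L) = 385/(4.526e+04·0.153) = 0.05559.
Step 4 — Bandwidth: Δω = ω₀/Q = 8.142e+05 rad/s; BW = Δω/(2π) = 1.296e+05 Hz.

(a) f₀ = 7204 Hz  (b) Q = 0.05559  (c) BW = 1.296e+05 Hz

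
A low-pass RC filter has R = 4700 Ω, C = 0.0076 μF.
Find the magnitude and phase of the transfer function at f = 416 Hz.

Step 1 — Angular frequency: ω = 2π·416 = 2614 rad/s.
Step 2 — Transfer function: H(jω) = 1/(1 + jωRC).
Step 3 — Denominator: 1 + jωRC = 1 + j·2614·4700·7.6e-09 = 1 + j0.09337.
Step 4 — H = 0.9914 - j0.09256.
Step 5 — Magnitude: |H| = 0.9957 (-0.0 dB); phase: φ = -5.3°.

|H| = 0.9957 (-0.0 dB), φ = -5.3°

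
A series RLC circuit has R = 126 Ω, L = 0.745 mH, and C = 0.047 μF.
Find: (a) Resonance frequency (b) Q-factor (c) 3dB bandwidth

Step 1 — Resonance: ω₀ = 1/√(LC) = 1/√(0.000745·4.7e-08) = 1.69e+05 rad/s.
Step 2 — f₀ = ω₀/(2π) = 2.69e+04 Hz.
Step 3 — Series Q: Q = ω₀L/R = 1.69e+05·0.000745/126 = 0.9992.
Step 4 — Bandwidth: Δω = ω₀/Q = 1.691e+05 rad/s; BW = Δω/(2π) = 2.692e+04 Hz.

(a) f₀ = 2.69e+04 Hz  (b) Q = 0.9992  (c) BW = 2.692e+04 Hz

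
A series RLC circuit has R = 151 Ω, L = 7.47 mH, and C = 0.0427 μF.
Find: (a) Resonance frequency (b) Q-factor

Step 1 — Resonance condition Im(Z)=0 gives ω₀ = 1/√(LC).
Step 2 — ω₀ = 1/√(0.00747·4.27e-08) = 5.599e+04 rad/s.
Step 3 — f₀ = ω₀/(2π) = 8911 Hz.
Step 4 — Series Q: Q = ω₀L/R = 5.599e+04·0.00747/151 = 2.77.

(a) f₀ = 8911 Hz  (b) Q = 2.77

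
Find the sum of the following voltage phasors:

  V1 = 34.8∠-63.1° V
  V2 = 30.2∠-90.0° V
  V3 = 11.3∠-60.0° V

Step 1 — Convert each phasor to rectangular form:
  V1 = 34.8·(cos(-63.1°) + j·sin(-63.1°)) = 15.74 - j31.03 V
  V2 = 30.2·(cos(-90.0°) + j·sin(-90.0°)) = 0 - j30.2 V
  V3 = 11.3·(cos(-60.0°) + j·sin(-60.0°)) = 5.65 - j9.786 V
Step 2 — Sum components: V_total = 21.39 - j71.02 V.
Step 3 — Convert to polar: |V_total| = 74.17 V, ∠V_total = -73.2°.

V_total = 74.17∠-73.2° V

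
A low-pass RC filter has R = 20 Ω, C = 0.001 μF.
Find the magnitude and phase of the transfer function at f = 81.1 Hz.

Step 1 — Angular frequency: ω = 2π·81.1 = 509.6 rad/s.
Step 2 — Transfer function: H(jω) = 1/(1 + jωRC).
Step 3 — Denominator: 1 + jωRC = 1 + j·509.6·20·1e-09 = 1 + j1.019e-05.
Step 4 — H = 1 - j1.019e-05.
Step 5 — Magnitude: |H| = 1 (-0.0 dB); phase: φ = -0.0°.

|H| = 1 (-0.0 dB), φ = -0.0°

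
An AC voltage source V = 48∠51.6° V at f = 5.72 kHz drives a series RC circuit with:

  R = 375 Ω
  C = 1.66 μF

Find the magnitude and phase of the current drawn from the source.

Step 1 — Angular frequency: ω = 2π·f = 2π·5720 = 3.594e+04 rad/s.
Step 2 — Component impedances:
  R: Z = R = 375 Ω
  C: Z = 1/(jωC) = -j/(ω·C) = 0 - j16.76 Ω
Step 3 — Series combination: Z_total = R + C = 375 - j16.76 Ω = 375.4∠-2.6° Ω.
Step 4 — Source phasor: V = 48∠51.6° V = 29.82 + j37.62 V.
Step 5 — Ohm's law: I = V / Z_total = (29.82 + j37.62) / (375 - j16.76) = 0.07487 + j0.1037 A.
Step 6 — Convert to polar: |I| = 0.1279 A, ∠I = 54.2°.

I = 0.1279∠54.2° A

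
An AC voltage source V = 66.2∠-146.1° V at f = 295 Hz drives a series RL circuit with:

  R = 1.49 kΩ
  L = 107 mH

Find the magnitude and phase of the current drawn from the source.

Step 1 — Angular frequency: ω = 2π·f = 2π·295 = 1854 rad/s.
Step 2 — Component impedances:
  R: Z = R = 1490 Ω
  L: Z = jωL = j·1854·0.107 = 0 + j198.3 Ω
Step 3 — Series combination: Z_total = R + L = 1490 + j198.3 Ω = 1503∠7.6° Ω.
Step 4 — Source phasor: V = 66.2∠-146.1° V = -54.95 - j36.92 V.
Step 5 — Ohm's law: I = V / Z_total = (-54.95 - j36.92) / (1490 + j198.3) = -0.03948 - j0.01953 A.
Step 6 — Convert to polar: |I| = 0.04404 A, ∠I = -153.7°.

I = 0.04404∠-153.7° A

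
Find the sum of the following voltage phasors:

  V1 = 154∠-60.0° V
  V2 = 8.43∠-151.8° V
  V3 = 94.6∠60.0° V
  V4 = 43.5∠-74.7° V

Step 1 — Convert each phasor to rectangular form:
  V1 = 154·(cos(-60.0°) + j·sin(-60.0°)) = 77 - j133.4 V
  V2 = 8.43·(cos(-151.8°) + j·sin(-151.8°)) = -7.429 - j3.984 V
  V3 = 94.6·(cos(60.0°) + j·sin(60.0°)) = 47.3 + j81.93 V
  V4 = 43.5·(cos(-74.7°) + j·sin(-74.7°)) = 11.48 - j41.96 V
Step 2 — Sum components: V_total = 128.3 - j97.38 V.
Step 3 — Convert to polar: |V_total| = 161.1 V, ∠V_total = -37.2°.

V_total = 161.1∠-37.2° V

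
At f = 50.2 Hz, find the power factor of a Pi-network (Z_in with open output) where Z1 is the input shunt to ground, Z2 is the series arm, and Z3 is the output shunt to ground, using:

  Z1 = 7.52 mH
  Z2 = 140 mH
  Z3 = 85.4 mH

Step 1 — Angular frequency: ω = 2π·f = 2π·50.2 = 315.4 rad/s.
Step 2 — Component impedances:
  Z1: Z = jωL = j·315.4·0.00752 = 0 + j2.372 Ω
  Z2: Z = jωL = j·315.4·0.14 = 0 + j44.16 Ω
  Z3: Z = jωL = j·315.4·0.0854 = 0 + j26.94 Ω
Step 3 — With open output, the series arm Z2 and the output shunt Z3 appear in series to ground: Z2 + Z3 = 0 + j71.09 Ω.
Step 4 — Parallel with input shunt Z1: Z_in = Z1 || (Z2 + Z3) = 0 + j2.295 Ω = 2.295∠90.0° Ω.
Step 5 — Power factor: PF = cos(φ) = Re(Z)/|Z| = -0/2.295 = -0.
Step 6 — Type: Im(Z) = 2.295 ⇒ lagging (phase φ = 90.0°).

PF = -0 (lagging, φ = 90.0°)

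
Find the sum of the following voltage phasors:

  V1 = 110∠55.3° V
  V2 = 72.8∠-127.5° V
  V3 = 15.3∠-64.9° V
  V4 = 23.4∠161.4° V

Step 1 — Convert each phasor to rectangular form:
  V1 = 110·(cos(55.3°) + j·sin(55.3°)) = 62.62 + j90.44 V
  V2 = 72.8·(cos(-127.5°) + j·sin(-127.5°)) = -44.32 - j57.76 V
  V3 = 15.3·(cos(-64.9°) + j·sin(-64.9°)) = 6.49 - j13.86 V
  V4 = 23.4·(cos(161.4°) + j·sin(161.4°)) = -22.18 + j7.464 V
Step 2 — Sum components: V_total = 2.615 + j26.29 V.
Step 3 — Convert to polar: |V_total| = 26.42 V, ∠V_total = 84.3°.

V_total = 26.42∠84.3° V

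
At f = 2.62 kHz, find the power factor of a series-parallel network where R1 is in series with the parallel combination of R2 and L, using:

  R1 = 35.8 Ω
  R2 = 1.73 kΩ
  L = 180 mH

Step 1 — Angular frequency: ω = 2π·f = 2π·2620 = 1.646e+04 rad/s.
Step 2 — Component impedances:
  R1: Z = R = 35.8 Ω
  R2: Z = R = 1730 Ω
  L: Z = jωL = j·1.646e+04·0.18 = 0 + j2963 Ω
Step 3 — Parallel branch: R2 || L = 1/(1/R2 + 1/L) = 1290 + j753.3 Ω.
Step 4 — Series with R1: Z_total = R1 + (R2 || L) = 1326 + j753.3 Ω = 1525∠29.6° Ω.
Step 5 — Power factor: PF = cos(φ) = Re(Z)/|Z| = 1326/1525 = 0.8695.
Step 6 — Type: Im(Z) = 753.3 ⇒ lagging (phase φ = 29.6°).

PF = 0.8695 (lagging, φ = 29.6°)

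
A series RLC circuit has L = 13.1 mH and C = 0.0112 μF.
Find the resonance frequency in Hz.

Step 1 — Resonance condition Im(Z)=0 gives ω₀ = 1/√(LC).
Step 2 — ω₀ = 1/√(0.0131·1.12e-08) = 8.256e+04 rad/s.
Step 3 — f₀ = ω₀/(2π) = 1.314e+04 Hz.

f₀ = 1.314e+04 Hz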